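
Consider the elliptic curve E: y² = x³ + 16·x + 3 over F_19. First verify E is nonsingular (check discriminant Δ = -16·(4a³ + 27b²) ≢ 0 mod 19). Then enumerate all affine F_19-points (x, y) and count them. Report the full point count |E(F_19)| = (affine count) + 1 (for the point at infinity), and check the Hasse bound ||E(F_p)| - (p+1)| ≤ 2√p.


Affine points = {(1, 1), (1, 18), (2, 9), (2, 10), (4, 6), (4, 13), (6, 7), (6, 12), (8, 4), (8, 15), (10, 2), (10, 17), (11, 3), (11, 16), (12, 2), (12, 17), (14, 8), (14, 11), (16, 2), (16, 17), (17, 1), (17, 18), (18, 9), (18, 10)}; affine count = 24; |E(F_19)| = 25.

Discriminant check: Δ ∝ 4a³ + 27b² = 4·16³ + 27·3² = 4·4096 + 27·9 ≡ 2 (mod 19). Nonzero ⇒ E is nonsingular.
For each x ∈ F_19, compute rhs = x³ + 16·x + 3 mod 19, then count y ∈ F_19 with y² ≡ rhs.
  x = 0: rhs = 3, matching y values: none (0 points).
  x = 1: rhs = 1, matching y values: 1, 18 (2 points).
  x = 2: rhs = 5, matching y values: 9, 10 (2 points).
  x = 3: rhs = 2, matching y values: none (0 points).
  x = 4: rhs = 17, matching y values: 6, 13 (2 points).
  x = 5: rhs = 18, matching y values: none (0 points).
  x = 6: rhs = 11, matching y values: 7, 12 (2 points).
  x = 7: rhs = 2, matching y values: none (0 points).
  x = 8: rhs = 16, matching y values: 4, 15 (2 points).
  x = 9: rhs = 2, matching y values: none (0 points).
  x = 10: rhs = 4, matching y values: 2, 17 (2 points).
  x = 11: rhs = 9, matching y values: 3, 16 (2 points).
  x = 12: rhs = 4, matching y values: 2, 17 (2 points).
  x = 13: rhs = 14, matching y values: none (0 points).
  x = 14: rhs = 7, matching y values: 8, 11 (2 points).
  x = 15: rhs = 8, matching y values: none (0 points).
  x = 16: rhs = 4, matching y values: 2, 17 (2 points).
  x = 17: rhs = 1, matching y values: 1, 18 (2 points).
  x = 18: rhs = 5, matching y values: 9, 10 (2 points).
Total affine count: 24.
Full point count |E(F_19)| = 24 + 1 = 25.
Hasse bound: |25 − (19+1)| = |5| = 5 ≤ 2√19 ≈ 8.7178 ✓.


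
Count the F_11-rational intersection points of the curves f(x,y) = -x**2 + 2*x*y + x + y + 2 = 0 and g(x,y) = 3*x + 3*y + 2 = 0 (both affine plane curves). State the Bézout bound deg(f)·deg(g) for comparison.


Common zeros: ∅; count = 0; Bézout bound = 2.

deg(f) = 2, deg(g) = 1, so Bézout bound = 2.
Scan x ∈ F_11. For each x, list the y ∈ F_11 with f(x, y) ≡ 0 and those with g(x, y) ≡ 0 (mod 11); the common zeros in that column are the intersection.
  x = 0: f ≡ 0 at y ∈ {9}; g ≡ 0 at y ∈ {3}; common: ∅.
  x = 1: f ≡ 0 at y ∈ {3}; g ≡ 0 at y ∈ {2}; common: ∅.
  x = 2: f ≡ 0 at y ∈ {0}; g ≡ 0 at y ∈ {1}; common: ∅.
  x = 3: f ≡ 0 at y ∈ {10}; g ≡ 0 at y ∈ {0}; common: ∅.
  x = 4: f ≡ 0 at y ∈ {6}; g ≡ 0 at y ∈ {10}; common: ∅.
  x = 5: f ≡ 0 at y ∈ ∅; g ≡ 0 at y ∈ {9}; common: ∅.
  x = 6: f ≡ 0 at y ∈ {3}; g ≡ 0 at y ∈ {8}; common: ∅.
  x = 7: f ≡ 0 at y ∈ {10}; g ≡ 0 at y ∈ {7}; common: ∅.
  x = 8: f ≡ 0 at y ∈ {9}; g ≡ 0 at y ∈ {6}; common: ∅.
  x = 9: f ≡ 0 at y ∈ {6}; g ≡ 0 at y ∈ {5}; common: ∅.
  x = 10: f ≡ 0 at y ∈ {0}; g ≡ 0 at y ∈ {4}; common: ∅.
Collecting: common zeros = ∅, so the count is 0.
Comparison with the Bézout bound: 0 ≤ 2 = deg(f)·deg(g), as expected for curves with no common component (the affine F_11-count falls short of the bound because intersections may lie at infinity, over extension fields, or carry multiplicity).


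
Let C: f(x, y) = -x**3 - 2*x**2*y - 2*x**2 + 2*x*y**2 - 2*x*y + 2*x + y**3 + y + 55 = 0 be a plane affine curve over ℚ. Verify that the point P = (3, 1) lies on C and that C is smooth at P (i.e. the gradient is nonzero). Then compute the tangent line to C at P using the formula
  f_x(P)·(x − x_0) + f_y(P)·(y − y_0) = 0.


Tangent line at P: -49*x - 8*y + 155 = 0.

Step 1: f(3, 1) = 0, so P lies on C.
Step 2: partial derivatives
  f_x(x, y) = -3*x**2 - 4*x*y - 4*x + 2*y**2 - 2*y + 2, f_y(x, y) = -2*x**2 + 4*x*y - 2*x + 3*y**2 + 1.
  f_x(P) = -49, f_y(P) = -8 (gradient nonzero, so P is smooth).
Step 3: tangent line at P: -49·(x − 3) + -8·(y − 1) = 0.
Expanding: -49*x - 8*y + 155 = 0.


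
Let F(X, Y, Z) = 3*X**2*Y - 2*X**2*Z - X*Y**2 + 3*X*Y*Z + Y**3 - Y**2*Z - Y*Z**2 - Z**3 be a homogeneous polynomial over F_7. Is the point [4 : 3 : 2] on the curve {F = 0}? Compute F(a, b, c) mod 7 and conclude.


F(4,3,2) ≡ 0 (mod 7); P is on the curve.

Evaluate F(4, 3, 2) term-by-term (mod 7).
  3*X**2*Y ↦ 3·16·3·1 = 144
  -2*X**2*Z ↦ -2·16·1·2 = -64
  -X*Y**2 ↦ -1·4·9·1 = -36
  3*X*Y*Z ↦ 3·4·3·2 = 72
  Y**3 ↦ 1·1·27·1 = 27
  -Y**2*Z ↦ -1·1·9·2 = -18
  -Y*Z**2 ↦ -1·1·3·4 = -12
  -Z**3 ↦ -1·1·1·8 = -8
Sum: F(4, 3, 2) = (144) + (-64) + (-36) + (72) + (27) + (-18) + (-12) + (-8) = 105.
Reducing mod 7: 105 ≡ 0 (mod 7).
Since F(a, b, c) ≡ 0 (mod 7), P lies on the curve.


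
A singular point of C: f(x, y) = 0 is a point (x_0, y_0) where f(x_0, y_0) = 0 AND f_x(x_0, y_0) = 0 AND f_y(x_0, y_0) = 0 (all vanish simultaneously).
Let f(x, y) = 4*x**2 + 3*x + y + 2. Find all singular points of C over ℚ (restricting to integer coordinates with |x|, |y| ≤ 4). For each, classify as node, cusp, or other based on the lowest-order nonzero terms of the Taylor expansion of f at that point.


No singular points in the scanned grid; C is smooth there.

Compute partial derivatives:
  f_x = 8*x + 3.
  f_y = 1.
f_y = 1 is a nonzero constant, so f_y never vanishes: no point (x, y) can satisfy f = f_x = f_y = 0. In particular no (x, y) ∈ {−4, ..., 4}² is singular; the curve is smooth.


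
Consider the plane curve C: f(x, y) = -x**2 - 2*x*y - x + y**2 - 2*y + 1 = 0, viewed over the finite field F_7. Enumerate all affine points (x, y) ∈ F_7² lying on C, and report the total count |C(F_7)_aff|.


Affine F_7-points: {(0, 1), (2, 3), (4, 1), (4, 2), (5, 2), (5, 3)}; count = 6.

For each of the 49 pairs (x, y) ∈ F_7², evaluate f(x, y) mod 7. Record the zeros.
  x = 0: [0↦1, 1↦0, 2↦1, 3↦4, 4↦2, 5↦2, 6↦4]  zeros at y ∈ {1}
  x = 1: [0↦6, 1↦3, 2↦2, 3↦3, 4↦6, 5↦4, 6↦4]  zeros at y ∈ ∅
  x = 2: [0↦2, 1↦4, 2↦1, 3↦0, 4↦1, 5↦4, 6↦2]  zeros at y ∈ {3}
  x = 3: [0↦3, 1↦3, 2↦5, 3↦2, 4↦1, 5↦2, 6↦5]  zeros at y ∈ ∅
  x = 4: [0↦2, 1↦0, 2↦0, 3↦2, 4↦6, 5↦5, 6↦6]  zeros at y ∈ {1, 2}
  x = 5: [0↦6, 1↦2, 2↦0, 3↦0, 4↦2, 5↦6, 6↦5]  zeros at y ∈ {2, 3}
  x = 6: [0↦1, 1↦2, 2↦5, 3↦3, 4↦3, 5↦5, 6↦2]  zeros at y ∈ ∅
Collecting zeros: affine points = {(0, 1), (2, 3), (4, 1), (4, 2), (5, 2), (5, 3)}.
Total count |C(F_7)_aff| = 6.


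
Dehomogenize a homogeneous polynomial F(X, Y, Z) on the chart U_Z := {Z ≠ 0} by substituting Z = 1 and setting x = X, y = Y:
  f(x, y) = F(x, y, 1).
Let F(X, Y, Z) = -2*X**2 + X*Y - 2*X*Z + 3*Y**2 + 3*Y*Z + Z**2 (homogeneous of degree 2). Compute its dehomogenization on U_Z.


f(x, y) = -2*x**2 + x*y - 2*x + 3*y**2 + 3*y + 1

On U_Z we set Z = 1. Each monomial c·X^i·Y^j·Z^k in F becomes c·x^i·y^j·1^k = c·x^i·y^j.
Substituting Z = 1: F(X, Y, 1) = -2*x**2 + x*y - 2*x + 3*y**2 + 3*y + 1.
Note: deg(f) ≤ deg(F) = 2; strict inequality happens when F is divisible by Z (lost terms).


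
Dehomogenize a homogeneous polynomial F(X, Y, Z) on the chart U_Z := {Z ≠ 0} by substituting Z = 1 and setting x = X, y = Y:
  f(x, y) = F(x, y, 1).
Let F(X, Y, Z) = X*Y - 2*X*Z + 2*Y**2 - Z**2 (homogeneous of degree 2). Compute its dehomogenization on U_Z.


f(x, y) = x*y - 2*x + 2*y**2 - 1

On U_Z we set Z = 1. Each monomial c·X^i·Y^j·Z^k in F becomes c·x^i·y^j·1^k = c·x^i·y^j.
Substituting Z = 1: F(X, Y, 1) = x*y - 2*x + 2*y**2 - 1.
Note: deg(f) ≤ deg(F) = 2; strict inequality happens when F is divisible by Z (lost terms).


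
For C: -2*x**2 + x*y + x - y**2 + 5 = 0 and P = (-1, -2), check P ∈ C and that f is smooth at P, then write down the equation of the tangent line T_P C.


Tangent line at P: 3*x + 3*y + 9 = 0.

Step 1: f(-1, -2) = 0, so P lies on C.
Step 2: partial derivatives
  f_x(x, y) = -4*x + y + 1, f_y(x, y) = x - 2*y.
  f_x(P) = 3, f_y(P) = 3 (gradient nonzero, so P is smooth).
Step 3: tangent line at P: 3·(x − -1) + 3·(y − -2) = 0.
Expanding: 3*x + 3*y + 9 = 0.


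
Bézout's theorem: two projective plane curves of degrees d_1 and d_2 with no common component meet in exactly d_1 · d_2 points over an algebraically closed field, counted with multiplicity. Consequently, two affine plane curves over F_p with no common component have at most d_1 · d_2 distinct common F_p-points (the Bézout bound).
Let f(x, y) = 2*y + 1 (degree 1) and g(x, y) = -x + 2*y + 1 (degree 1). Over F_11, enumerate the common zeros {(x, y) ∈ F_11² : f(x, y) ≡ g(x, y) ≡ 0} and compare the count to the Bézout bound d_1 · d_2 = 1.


Common zeros: {(0, 5)}; count = 1; Bézout bound = 1.

deg(f) = 1, deg(g) = 1, so Bézout bound = 1.
Scan x ∈ F_11. For each x, list the y ∈ F_11 with f(x, y) ≡ 0 and those with g(x, y) ≡ 0 (mod 11); the common zeros in that column are the intersection.
  x = 0: f ≡ 0 at y ∈ {5}; g ≡ 0 at y ∈ {5}; common: {5}.
  x = 1: f ≡ 0 at y ∈ {5}; g ≡ 0 at y ∈ {0}; common: ∅.
  x = 2: f ≡ 0 at y ∈ {5}; g ≡ 0 at y ∈ {6}; common: ∅.
  x = 3: f ≡ 0 at y ∈ {5}; g ≡ 0 at y ∈ {1}; common: ∅.
  x = 4: f ≡ 0 at y ∈ {5}; g ≡ 0 at y ∈ {7}; common: ∅.
  x = 5: f ≡ 0 at y ∈ {5}; g ≡ 0 at y ∈ {2}; common: ∅.
  x = 6: f ≡ 0 at y ∈ {5}; g ≡ 0 at y ∈ {8}; common: ∅.
  x = 7: f ≡ 0 at y ∈ {5}; g ≡ 0 at y ∈ {3}; common: ∅.
  x = 8: f ≡ 0 at y ∈ {5}; g ≡ 0 at y ∈ {9}; common: ∅.
  x = 9: f ≡ 0 at y ∈ {5}; g ≡ 0 at y ∈ {4}; common: ∅.
  x = 10: f ≡ 0 at y ∈ {5}; g ≡ 0 at y ∈ {10}; common: ∅.
Collecting: common zeros = {(0, 5)}, so the count is 1.
Comparison with the Bézout bound: 1 ≤ 1 = deg(f)·deg(g), as expected for curves with no common component (the bound is attained).


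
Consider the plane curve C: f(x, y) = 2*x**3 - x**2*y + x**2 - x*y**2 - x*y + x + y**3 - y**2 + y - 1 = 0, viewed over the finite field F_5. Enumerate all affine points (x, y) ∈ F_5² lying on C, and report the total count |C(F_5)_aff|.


Affine F_5-points: {(0, 1), (0, 2), (0, 3), (3, 0), (3, 2), (4, 4)}; count = 6.

For each of the 25 pairs (x, y) ∈ F_5², evaluate f(x, y) mod 5. Record the zeros.
  x = 0: [0↦4, 1↦0, 2↦0, 3↦0, 4↦1]  zeros at y ∈ {1, 2, 3}
  x = 1: [0↦3, 1↦1, 2↦1, 3↦4, 4↦1]  zeros at y ∈ ∅
  x = 2: [0↦1, 1↦4, 2↦2, 3↦1, 4↦2]  zeros at y ∈ ∅
  x = 3: [0↦0, 1↦1, 2↦0, 3↦3, 4↦1]  zeros at y ∈ {0, 2}
  x = 4: [0↦2, 1↦4, 2↦2, 3↦2, 4↦0]  zeros at y ∈ {4}
Collecting zeros: affine points = {(0, 1), (0, 2), (0, 3), (3, 0), (3, 2), (4, 4)}.
Total count |C(F_5)_aff| = 6.


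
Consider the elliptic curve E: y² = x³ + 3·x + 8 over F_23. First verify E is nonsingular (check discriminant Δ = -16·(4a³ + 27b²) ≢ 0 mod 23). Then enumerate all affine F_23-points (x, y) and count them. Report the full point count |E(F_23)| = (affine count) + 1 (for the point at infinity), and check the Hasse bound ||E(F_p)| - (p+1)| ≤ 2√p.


Affine points = {(0, 10), (0, 13), (1, 9), (1, 14), (6, 9), (6, 14), (7, 2), (7, 21), (10, 7), (10, 16), (12, 1), (12, 22), (13, 6), (13, 17), (15, 1), (15, 22), (16, 9), (16, 14), (17, 2), (17, 21), (18, 11), (18, 12), (19, 1), (19, 22), (20, 8), (20, 15), (22, 2), (22, 21)}; affine count = 28; |E(F_23)| = 29.

Discriminant check: Δ ∝ 4a³ + 27b² = 4·3³ + 27·8² = 4·27 + 27·64 ≡ 19 (mod 23). Nonzero ⇒ E is nonsingular.
For each x ∈ F_23, compute rhs = x³ + 3·x + 8 mod 23, then count y ∈ F_23 with y² ≡ rhs.
  x = 0: rhs = 8, matching y values: 10, 13 (2 points).
  x = 1: rhs = 12, matching y values: 9, 14 (2 points).
  x = 2: rhs = 22, matching y values: none (0 points).
  x = 3: rhs = 21, matching y values: none (0 points).
  x = 4: rhs = 15, matching y values: none (0 points).
  x = 5: rhs = 10, matching y values: none (0 points).
  x = 6: rhs = 12, matching y values: 9, 14 (2 points).
  x = 7: rhs = 4, matching y values: 2, 21 (2 points).
  x = 8: rhs = 15, matching y values: none (0 points).
  x = 9: rhs = 5, matching y values: none (0 points).
  x = 10: rhs = 3, matching y values: 7, 16 (2 points).
  x = 11: rhs = 15, matching y values: none (0 points).
  x = 12: rhs = 1, matching y values: 1, 22 (2 points).
  x = 13: rhs = 13, matching y values: 6, 17 (2 points).
  x = 14: rhs = 11, matching y values: none (0 points).
  x = 15: rhs = 1, matching y values: 1, 22 (2 points).
  x = 16: rhs = 12, matching y values: 9, 14 (2 points).
  x = 17: rhs = 4, matching y values: 2, 21 (2 points).
  x = 18: rhs = 6, matching y values: 11, 12 (2 points).
  x = 19: rhs = 1, matching y values: 1, 22 (2 points).
  x = 20: rhs = 18, matching y values: 8, 15 (2 points).
  x = 21: rhs = 17, matching y values: none (0 points).
  x = 22: rhs = 4, matching y values: 2, 21 (2 points).
Total affine count: 28.
Full point count |E(F_23)| = 28 + 1 = 29.
Hasse bound: |29 − (23+1)| = |5| = 5 ≤ 2√23 ≈ 9.5917 ✓.


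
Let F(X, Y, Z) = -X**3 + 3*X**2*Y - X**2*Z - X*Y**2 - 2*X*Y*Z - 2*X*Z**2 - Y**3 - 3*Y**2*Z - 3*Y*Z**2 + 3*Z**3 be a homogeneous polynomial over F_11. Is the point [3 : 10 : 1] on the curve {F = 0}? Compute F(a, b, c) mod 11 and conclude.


F(3,10,1) ≡ 4 (mod 11); P is NOT on the curve.

Evaluate F(3, 10, 1) term-by-term (mod 11).
  -X**3 ↦ -1·27·1·1 = -27
  3*X**2*Y ↦ 3·9·10·1 = 270
  -X**2*Z ↦ -1·9·1·1 = -9
  -X*Y**2 ↦ -1·3·100·1 = -300
  -2*X*Y*Z ↦ -2·3·10·1 = -60
  -2*X*Z**2 ↦ -2·3·1·1 = -6
  -Y**3 ↦ -1·1·1000·1 = -1000
  -3*Y**2*Z ↦ -3·1·100·1 = -300
  -3*Y*Z**2 ↦ -3·1·10·1 = -30
  3*Z**3 ↦ 3·1·1·1 = 3
Sum: F(3, 10, 1) = (-27) + (270) + (-9) + (-300) + (-60) + (-6) + (-1000) + (-300) + (-30) + (3) = -1459.
Reducing mod 11: -1459 ≡ 4 (mod 11).
Since F(a, b, c) ≡ 4 ≠ 0 (mod 11), P does NOT lie on the curve.


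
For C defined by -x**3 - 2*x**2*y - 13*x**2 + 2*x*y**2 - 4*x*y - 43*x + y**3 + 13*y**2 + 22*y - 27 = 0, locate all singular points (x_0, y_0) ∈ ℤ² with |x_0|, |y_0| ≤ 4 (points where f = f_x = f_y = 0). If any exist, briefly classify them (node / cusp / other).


Singular points: {(-3, -2)}; classification: cusp.

Compute partial derivatives:
  f_x = -3*x**2 - 4*x*y - 26*x + 2*y**2 - 4*y - 43.
  f_y = -2*x**2 + 4*x*y - 4*x + 3*y**2 + 26*y + 22.
Scan x_0 ∈ {−4, ..., 4}. For each x_0, f_y(x_0, y) is a polynomial in y; find its integer roots y ∈ {−4, ..., 4}, then test f_x and f at those candidates.
  x = -4: f_y(-4, y) = 3*y**2 + 10*y + 6; no integer root y with |y| ≤ 4.
  x = -3: f_y(-3, y) = 3*y**2 + 14*y + 16; vanishes at y ∈ {-2}. (-3, -2): f_x = 0, f = 0 — SINGULAR.
  x = -2: f_y(-2, y) = 3*y**2 + 18*y + 22; no integer root y with |y| ≤ 4.
  x = -1: f_y(-1, y) = 3*y**2 + 22*y + 24; no integer root y with |y| ≤ 4.
  x = 0: f_y(0, y) = 3*y**2 + 26*y + 22; no integer root y with |y| ≤ 4.
  x = 1: f_y(1, y) = 3*y**2 + 30*y + 16; no integer root y with |y| ≤ 4.
  x = 2: f_y(2, y) = 3*y**2 + 34*y + 6; no integer root y with |y| ≤ 4.
  x = 3: f_y(3, y) = 3*y**2 + 38*y - 8; no integer root y with |y| ≤ 4.
  x = 4: f_y(4, y) = 3*y**2 + 42*y - 26; no integer root y with |y| ≤ 4.
Only singular point on the grid: (-3, -2).
Classify: substitute x = -3 + u, y = -2 + v and expand: f = -u**3 - 2*u**2*v + 2*u*v**2 + v**3 + v**2.
No constant or linear terms (consistent with a singular point). Quadratic part: v**2. Cubic part: -u**3 - 2*u**2*v + 2*u*v**2 + v**3.
The quadratic part v**2 is a perfect square, so there is a single (double) tangent line v = 0, i.e. y = -2. Restricting the cubic part to that line (v = 0) leaves -u**3 ≠ 0, so f is not divisible by v and the branch is v² ≈ u**3 to lowest order — this is a cusp.
Classification: cusp.


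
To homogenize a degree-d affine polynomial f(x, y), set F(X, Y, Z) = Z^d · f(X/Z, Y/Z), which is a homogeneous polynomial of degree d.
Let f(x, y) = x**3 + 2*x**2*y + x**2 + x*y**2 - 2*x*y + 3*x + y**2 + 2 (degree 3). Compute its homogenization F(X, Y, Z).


F(X, Y, Z) = X**3 + 2*X**2*Y + X**2*Z + X*Y**2 - 2*X*Y*Z + 3*X*Z**2 + Y**2*Z + 2*Z**3

deg(f) = 3.
Substitute x = X/Z, y = Y/Z into f, then multiply by Z^3.
  monomial 1·x^3·y^0 ↦ 1·X^3·Y^0·Z^0.
  monomial 2·x^2·y^1 ↦ 2·X^2·Y^1·Z^0.
  monomial 1·x^2·y^0 ↦ 1·X^2·Y^0·Z^1.
  monomial 1·x^1·y^2 ↦ 1·X^1·Y^2·Z^0.
  monomial -2·x^1·y^1 ↦ -2·X^1·Y^1·Z^1.
  monomial 3·x^1·y^0 ↦ 3·X^1·Y^0·Z^2.
  monomial 1·x^0·y^2 ↦ 1·X^0·Y^2·Z^1.
  monomial 2·x^0·y^0 ↦ 2·X^0·Y^0·Z^3.
Collecting: F(X, Y, Z) = X**3 + 2*X**2*Y + X**2*Z + X*Y**2 - 2*X*Y*Z + 3*X*Z**2 + Y**2*Z + 2*Z**3.


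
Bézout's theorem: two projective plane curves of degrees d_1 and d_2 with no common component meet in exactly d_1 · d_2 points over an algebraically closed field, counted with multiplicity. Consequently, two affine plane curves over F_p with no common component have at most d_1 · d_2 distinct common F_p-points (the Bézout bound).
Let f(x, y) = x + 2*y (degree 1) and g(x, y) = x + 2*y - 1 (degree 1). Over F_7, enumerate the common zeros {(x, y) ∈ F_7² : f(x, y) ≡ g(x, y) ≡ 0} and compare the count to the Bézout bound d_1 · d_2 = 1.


Common zeros: ∅; count = 0; Bézout bound = 1.

deg(f) = 1, deg(g) = 1, so Bézout bound = 1.
Scan x ∈ F_7. For each x, list the y ∈ F_7 with f(x, y) ≡ 0 and those with g(x, y) ≡ 0 (mod 7); the common zeros in that column are the intersection.
  x = 0: f ≡ 0 at y ∈ {0}; g ≡ 0 at y ∈ {4}; common: ∅.
  x = 1: f ≡ 0 at y ∈ {3}; g ≡ 0 at y ∈ {0}; common: ∅.
  x = 2: f ≡ 0 at y ∈ {6}; g ≡ 0 at y ∈ {3}; common: ∅.
  x = 3: f ≡ 0 at y ∈ {2}; g ≡ 0 at y ∈ {6}; common: ∅.
  x = 4: f ≡ 0 at y ∈ {5}; g ≡ 0 at y ∈ {2}; common: ∅.
  x = 5: f ≡ 0 at y ∈ {1}; g ≡ 0 at y ∈ {5}; common: ∅.
  x = 6: f ≡ 0 at y ∈ {4}; g ≡ 0 at y ∈ {1}; common: ∅.
Collecting: common zeros = ∅, so the count is 0.
Comparison with the Bézout bound: 0 ≤ 1 = deg(f)·deg(g), as expected for curves with no common component (the affine F_7-count falls short of the bound because intersections may lie at infinity, over extension fields, or carry multiplicity).


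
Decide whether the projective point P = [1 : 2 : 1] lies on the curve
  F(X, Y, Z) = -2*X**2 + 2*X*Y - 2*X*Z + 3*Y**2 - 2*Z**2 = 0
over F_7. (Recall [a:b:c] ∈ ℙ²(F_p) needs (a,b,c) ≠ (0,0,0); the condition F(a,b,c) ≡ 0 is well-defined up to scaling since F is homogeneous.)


F(1,2,1) ≡ 3 (mod 7); P is NOT on the curve.

Evaluate F(1, 2, 1) term-by-term (mod 7).
  -2*X**2 ↦ -2·1·1·1 = -2
  2*X*Y ↦ 2·1·2·1 = 4
  -2*X*Z ↦ -2·1·1·1 = -2
  3*Y**2 ↦ 3·1·4·1 = 12
  -2*Z**2 ↦ -2·1·1·1 = -2
Sum: F(1, 2, 1) = (-2) + (4) + (-2) + (12) + (-2) = 10.
Reducing mod 7: 10 ≡ 3 (mod 7).
Since F(a, b, c) ≡ 3 ≠ 0 (mod 7), P does NOT lie on the curve.


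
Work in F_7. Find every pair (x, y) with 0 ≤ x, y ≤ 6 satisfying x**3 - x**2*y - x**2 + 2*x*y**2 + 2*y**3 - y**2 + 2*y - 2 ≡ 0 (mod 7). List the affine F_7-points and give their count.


Affine F_7-points: {(0, 2), (0, 3), (0, 6), (2, 3), (3, 4), (5, 0)}; count = 6.

For each of the 49 pairs (x, y) ∈ F_7², evaluate f(x, y) mod 7. Record the zeros.
  x = 0: [0↦5, 1↦1, 2↦0, 3↦0, 4↦6, 5↦2, 6↦0]  zeros at y ∈ {2, 3, 6}
  x = 1: [0↦5, 1↦2, 2↦6, 3↦1, 4↦6, 5↦5, 6↦3]  zeros at y ∈ ∅
  x = 2: [0↦2, 1↦5, 2↦5, 3↦0, 4↦2, 5↦2, 6↦5]  zeros at y ∈ {3}
  x = 3: [0↦2, 1↦2, 2↦3, 3↦3, 4↦0, 5↦6, 6↦5]  zeros at y ∈ {4}
  x = 4: [0↦4, 1↦6, 2↦6, 3↦2, 4↦6, 5↦2, 6↦2]  zeros at y ∈ ∅
  x = 5: [0↦0, 1↦2, 2↦6, 3↦3, 4↦5, 5↦3, 6↦2]  zeros at y ∈ {0}
  x = 6: [0↦3, 1↦3, 2↦2, 3↦5, 4↦3, 5↦1, 6↦4]  zeros at y ∈ ∅
Collecting zeros: affine points = {(0, 2), (0, 3), (0, 6), (2, 3), (3, 4), (5, 0)}.
Total count |C(F_7)_aff| = 6.


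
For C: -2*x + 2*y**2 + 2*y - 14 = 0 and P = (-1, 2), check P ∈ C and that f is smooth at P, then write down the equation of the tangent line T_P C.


Tangent line at P: -2*x + 10*y - 22 = 0.

Step 1: f(-1, 2) = 0, so P lies on C.
Step 2: partial derivatives
  f_x(x, y) = -2, f_y(x, y) = 4*y + 2.
  f_x(P) = -2, f_y(P) = 10 (gradient nonzero, so P is smooth).
Step 3: tangent line at P: -2·(x − -1) + 10·(y − 2) = 0.
Expanding: -2*x + 10*y - 22 = 0.


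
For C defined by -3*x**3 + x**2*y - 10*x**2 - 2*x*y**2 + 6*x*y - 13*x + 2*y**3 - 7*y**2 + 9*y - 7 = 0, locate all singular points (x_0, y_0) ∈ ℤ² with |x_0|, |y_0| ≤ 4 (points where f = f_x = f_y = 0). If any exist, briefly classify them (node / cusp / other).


Singular points: {(-1, 1)}; classification: cusp.

Compute partial derivatives:
  f_x = -9*x**2 + 2*x*y - 20*x - 2*y**2 + 6*y - 13.
  f_y = x**2 - 4*x*y + 6*x + 6*y**2 - 14*y + 9.
Scan x_0 ∈ {−4, ..., 4}. For each x_0, f_y(x_0, y) is a polynomial in y; find its integer roots y ∈ {−4, ..., 4}, then test f_x and f at those candidates.
  x = -4: f_y(-4, y) = 6*y**2 + 2*y + 1; no integer root y with |y| ≤ 4.
  x = -3: f_y(-3, y) = 6*y**2 - 2*y; vanishes at y ∈ {0}. (-3, 0): f_x = -34 ≠ 0.
  x = -2: f_y(-2, y) = 6*y**2 - 6*y + 1; no integer root y with |y| ≤ 4.
  x = -1: f_y(-1, y) = 6*y**2 - 10*y + 4; vanishes at y ∈ {1}. (-1, 1): f_x = 0, f = 0 — SINGULAR.
  x = 0: f_y(0, y) = 6*y**2 - 14*y + 9; no integer root y with |y| ≤ 4.
  x = 1: f_y(1, y) = 6*y**2 - 18*y + 16; no integer root y with |y| ≤ 4.
  x = 2: f_y(2, y) = 6*y**2 - 22*y + 25; no integer root y with |y| ≤ 4.
  x = 3: f_y(3, y) = 6*y**2 - 26*y + 36; no integer root y with |y| ≤ 4.
  x = 4: f_y(4, y) = 6*y**2 - 30*y + 49; no integer root y with |y| ≤ 4.
Only singular point on the grid: (-1, 1).
Classify: substitute x = -1 + u, y = 1 + v and expand: f = -3*u**3 + u**2*v - 2*u*v**2 + 2*v**3 + v**2.
No constant or linear terms (consistent with a singular point). Quadratic part: v**2. Cubic part: -3*u**3 + u**2*v - 2*u*v**2 + 2*v**3.
The quadratic part v**2 is a perfect square, so there is a single (double) tangent line v = 0, i.e. y = 1. Restricting the cubic part to that line (v = 0) leaves -3*u**3 ≠ 0, so f is not divisible by v and the branch is v² ≈ 3*u**3 to lowest order — this is a cusp.
Classification: cusp.


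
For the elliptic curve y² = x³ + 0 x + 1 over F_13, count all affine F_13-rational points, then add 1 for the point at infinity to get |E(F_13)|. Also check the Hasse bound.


Affine points = {(0, 1), (0, 12), (2, 3), (2, 10), (4, 0), (5, 3), (5, 10), (6, 3), (6, 10), (10, 0), (12, 0)}; affine count = 11; |E(F_13)| = 12.

Discriminant check: Δ ∝ 4a³ + 27b² = 4·0³ + 27·1² = 4·0 + 27·1 ≡ 1 (mod 13). Nonzero ⇒ E is nonsingular.
For each x ∈ F_13, compute rhs = x³ + 0·x + 1 mod 13, then count y ∈ F_13 with y² ≡ rhs.
  x = 0: rhs = 1, matching y values: 1, 12 (2 points).
  x = 1: rhs = 2, matching y values: none (0 points).
  x = 2: rhs = 9, matching y values: 3, 10 (2 points).
  x = 3: rhs = 2, matching y values: none (0 points).
  x = 4: rhs = 0, matching y values: 0 (1 points).
  x = 5: rhs = 9, matching y values: 3, 10 (2 points).
  x = 6: rhs = 9, matching y values: 3, 10 (2 points).
  x = 7: rhs = 6, matching y values: none (0 points).
  x = 8: rhs = 6, matching y values: none (0 points).
  x = 9: rhs = 2, matching y values: none (0 points).
  x = 10: rhs = 0, matching y values: 0 (1 points).
  x = 11: rhs = 6, matching y values: none (0 points).
  x = 12: rhs = 0, matching y values: 0 (1 points).
Total affine count: 11.
Full point count |E(F_13)| = 11 + 1 = 12.
Hasse bound: |12 − (13+1)| = |-2| = 2 ≤ 2√13 ≈ 7.2111 ✓.


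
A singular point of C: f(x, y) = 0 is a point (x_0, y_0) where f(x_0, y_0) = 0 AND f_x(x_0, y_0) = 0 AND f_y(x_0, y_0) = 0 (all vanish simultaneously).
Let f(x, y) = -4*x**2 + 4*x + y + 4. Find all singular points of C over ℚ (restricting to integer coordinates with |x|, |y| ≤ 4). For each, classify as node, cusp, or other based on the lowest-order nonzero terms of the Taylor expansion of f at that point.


No singular points in the scanned grid; C is smooth there.

Compute partial derivatives:
  f_x = 4 - 8*x.
  f_y = 1.
f_y = 1 is a nonzero constant, so f_y never vanishes: no point (x, y) can satisfy f = f_x = f_y = 0. In particular no (x, y) ∈ {−4, ..., 4}² is singular; the curve is smooth.


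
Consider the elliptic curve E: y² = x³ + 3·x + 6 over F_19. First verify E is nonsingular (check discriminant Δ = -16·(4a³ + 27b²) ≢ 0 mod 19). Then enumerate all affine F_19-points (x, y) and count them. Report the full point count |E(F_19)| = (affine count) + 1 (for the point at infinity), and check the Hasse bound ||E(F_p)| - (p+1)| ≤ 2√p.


Affine points = {(0, 5), (0, 14), (2, 1), (2, 18), (3, 2), (3, 17), (4, 5), (4, 14), (7, 3), (7, 16), (13, 0), (15, 5), (15, 14), (17, 7), (17, 12)}; affine count = 15; |E(F_19)| = 16.

Discriminant check: Δ ∝ 4a³ + 27b² = 4·3³ + 27·6² = 4·27 + 27·36 ≡ 16 (mod 19). Nonzero ⇒ E is nonsingular.
For each x ∈ F_19, compute rhs = x³ + 3·x + 6 mod 19, then count y ∈ F_19 with y² ≡ rhs.
  x = 0: rhs = 6, matching y values: 5, 14 (2 points).
  x = 1: rhs = 10, matching y values: none (0 points).
  x = 2: rhs = 1, matching y values: 1, 18 (2 points).
  x = 3: rhs = 4, matching y values: 2, 17 (2 points).
  x = 4: rhs = 6, matching y values: 5, 14 (2 points).
  x = 5: rhs = 13, matching y values: none (0 points).
  x = 6: rhs = 12, matching y values: none (0 points).
  x = 7: rhs = 9, matching y values: 3, 16 (2 points).
  x = 8: rhs = 10, matching y values: none (0 points).
  x = 9: rhs = 2, matching y values: none (0 points).
  x = 10: rhs = 10, matching y values: none (0 points).
  x = 11: rhs = 2, matching y values: none (0 points).
  x = 12: rhs = 3, matching y values: none (0 points).
  x = 13: rhs = 0, matching y values: 0 (1 points).
  x = 14: rhs = 18, matching y values: none (0 points).
  x = 15: rhs = 6, matching y values: 5, 14 (2 points).
  x = 16: rhs = 8, matching y values: none (0 points).
  x = 17: rhs = 11, matching y values: 7, 12 (2 points).
  x = 18: rhs = 2, matching y values: none (0 points).
Total affine count: 15.
Full point count |E(F_19)| = 15 + 1 = 16.
Hasse bound: |16 − (19+1)| = |-4| = 4 ≤ 2√19 ≈ 8.7178 ✓.


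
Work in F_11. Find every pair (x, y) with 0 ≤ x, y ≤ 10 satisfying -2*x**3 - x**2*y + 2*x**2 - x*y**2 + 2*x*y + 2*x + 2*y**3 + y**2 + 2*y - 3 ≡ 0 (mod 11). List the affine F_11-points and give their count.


Affine F_11-points: {(0, 3), (1, 5), (2, 3), (3, 0), (3, 3), (3, 9), (4, 2), (4, 8), (6, 6), (8, 6), (9, 2), (10, 10)}; count = 12.

For each of the 121 pairs (x, y) ∈ F_11², evaluate f(x, y) mod 11. Record the zeros.
  x = 0: [0↦8, 1↦2, 2↦10, 3↦0, 4↦6, 5↦7, 6↦4, 7↦9, 8↦1, 9↦3, 10↦5]  zeros at y ∈ {3}
  x = 1: [0↦10, 1↦4, 2↦10, 3↦7, 4↦7, 5↦0, 6↦9, 7↦2, 8↦2, 9↦10, 10↦5]  zeros at y ∈ {5}
  x = 2: [0↦4, 1↦7, 2↦9, 3↦0, 4↦3, 5↦8, 6↦5, 7↦6, 8↦1, 9↦2, 10↦10]  zeros at y ∈ {3}
  x = 3: [0↦0, 1↦10, 2↦6, 3↦0, 4↦4, 5↦8, 6↦2, 7↦9, 8↦8, 9↦0, 10↦8]  zeros at y ∈ {0, 3, 9}
  x = 4: [0↦8, 1↦1, 2↦0, 3↦6, 4↦9, 5↦10, 6↦10, 7↦10, 8↦0, 9↦3, 10↦9]  zeros at y ∈ {2, 8}
  x = 5: [0↦5, 1↦1, 2↦1, 3↦6, 4↦6, 5↦2, 6↦6, 7↦8, 8↦9, 9↦10, 10↦1]  zeros at y ∈ ∅
  x = 6: [0↦1, 1↦9, 2↦8, 3↦10, 4↦5, 5↦5, 6↦0, 7↦2, 8↦1, 9↦9, 10↦5]  zeros at y ∈ {6}
  x = 7: [0↦6, 1↦2, 2↦9, 3↦6, 4↦5, 5↦7, 6↦2, 7↦2, 8↦8, 9↦10, 10↦9]  zeros at y ∈ ∅
  x = 8: [0↦8, 1↦1, 2↦3, 3↦4, 4↦5, 5↦7, 6↦0, 7↦7, 8↦7, 9↦1, 10↦1]  zeros at y ∈ {6}
  x = 9: [0↦6, 1↦5, 2↦0, 3↦3, 4↦4, 5↦4, 6↦4, 7↦5, 8↦8, 9↦3, 10↦2]  zeros at y ∈ {2}
  x = 10: [0↦10, 1↦2, 2↦10, 3↦2, 4↦1, 5↦8, 6↦2, 7↦6, 8↦10, 9↦4, 10↦0]  zeros at y ∈ {10}
Collecting zeros: affine points = {(0, 3), (1, 5), (2, 3), (3, 0), (3, 3), (3, 9), (4, 2), (4, 8), (6, 6), (8, 6), (9, 2), (10, 10)}.
Total count |C(F_11)_aff| = 12.


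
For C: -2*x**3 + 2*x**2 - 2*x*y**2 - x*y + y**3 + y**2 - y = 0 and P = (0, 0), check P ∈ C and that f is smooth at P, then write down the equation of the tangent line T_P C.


Tangent line at P: -y = 0.

Step 1: f(0, 0) = 0, so P lies on C.
Step 2: partial derivatives
  f_x(x, y) = -6*x**2 + 4*x - 2*y**2 - y, f_y(x, y) = -4*x*y - x + 3*y**2 + 2*y - 1.
  f_x(P) = 0, f_y(P) = -1 (gradient nonzero, so P is smooth).
Step 3: tangent line at P: 0·(x − 0) + -1·(y − 0) = 0.
Expanding: -y = 0.


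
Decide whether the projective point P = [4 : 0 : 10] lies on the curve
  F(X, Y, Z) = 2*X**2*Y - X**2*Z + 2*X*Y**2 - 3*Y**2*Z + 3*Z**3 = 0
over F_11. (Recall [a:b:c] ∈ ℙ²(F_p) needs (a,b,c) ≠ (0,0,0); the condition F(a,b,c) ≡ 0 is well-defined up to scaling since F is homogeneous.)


F(4,0,10) ≡ 2 (mod 11); P is NOT on the curve.

Evaluate F(4, 0, 10) term-by-term (mod 11).
  2*X**2*Y ↦ 2·16·0·1 = 0
  -X**2*Z ↦ -1·16·1·10 = -160
  2*X*Y**2 ↦ 2·4·0·1 = 0
  -3*Y**2*Z ↦ -3·1·0·10 = 0
  3*Z**3 ↦ 3·1·1·1000 = 3000
Sum: F(4, 0, 10) = (0) + (-160) + (0) + (0) + (3000) = 2840.
Reducing mod 11: 2840 ≡ 2 (mod 11).
Since F(a, b, c) ≡ 2 ≠ 0 (mod 11), P does NOT lie on the curve.


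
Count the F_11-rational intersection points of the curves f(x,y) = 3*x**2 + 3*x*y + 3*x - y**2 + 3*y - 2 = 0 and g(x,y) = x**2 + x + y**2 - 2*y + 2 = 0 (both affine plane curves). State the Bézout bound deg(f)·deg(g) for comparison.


Common zeros: {(3, 4), (8, 3)}; count = 2; Bézout bound = 4.

deg(f) = 2, deg(g) = 2, so Bézout bound = 4.
Scan x ∈ F_11. For each x, list the y ∈ F_11 with f(x, y) ≡ 0 and those with g(x, y) ≡ 0 (mod 11); the common zeros in that column are the intersection.
  x = 0: f ≡ 0 at y ∈ {1, 2}; g ≡ 0 at y ∈ ∅; common: ∅.
  x = 1: f ≡ 0 at y ∈ ∅; g ≡ 0 at y ∈ ∅; common: ∅.
  x = 2: f ≡ 0 at y ∈ ∅; g ≡ 0 at y ∈ {3, 10}; common: ∅.
  x = 3: f ≡ 0 at y ∈ {4, 8}; g ≡ 0 at y ∈ {4, 9}; common: {4}.
  x = 4: f ≡ 0 at y ∈ ∅; g ≡ 0 at y ∈ {0, 2}; common: ∅.
  x = 5: f ≡ 0 at y ∈ {0, 7}; g ≡ 0 at y ∈ ∅; common: ∅.
  x = 6: f ≡ 0 at y ∈ ∅; g ≡ 0 at y ∈ {0, 2}; common: ∅.
  x = 7: f ≡ 0 at y ∈ ∅; g ≡ 0 at y ∈ {4, 9}; common: ∅.
  x = 8: f ≡ 0 at y ∈ {2, 3}; g ≡ 0 at y ∈ {3, 10}; common: {3}.
  x = 9: f ≡ 0 at y ∈ {1, 7}; g ≡ 0 at y ∈ ∅; common: ∅.
  x = 10: f ≡ 0 at y ∈ {3, 8}; g ≡ 0 at y ∈ ∅; common: ∅.
Collecting: common zeros = {(3, 4), (8, 3)}, so the count is 2.
Comparison with the Bézout bound: 2 ≤ 4 = deg(f)·deg(g), as expected for curves with no common component (the affine F_11-count falls short of the bound because intersections may lie at infinity, over extension fields, or carry multiplicity).


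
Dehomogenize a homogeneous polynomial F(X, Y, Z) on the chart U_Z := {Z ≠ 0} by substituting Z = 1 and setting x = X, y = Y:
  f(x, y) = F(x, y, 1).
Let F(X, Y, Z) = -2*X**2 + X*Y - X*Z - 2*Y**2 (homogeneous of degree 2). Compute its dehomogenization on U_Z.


f(x, y) = -2*x**2 + x*y - x - 2*y**2

On U_Z we set Z = 1. Each monomial c·X^i·Y^j·Z^k in F becomes c·x^i·y^j·1^k = c·x^i·y^j.
Substituting Z = 1: F(X, Y, 1) = -2*x**2 + x*y - x - 2*y**2.
Note: deg(f) ≤ deg(F) = 2; strict inequality happens when F is divisible by Z (lost terms).


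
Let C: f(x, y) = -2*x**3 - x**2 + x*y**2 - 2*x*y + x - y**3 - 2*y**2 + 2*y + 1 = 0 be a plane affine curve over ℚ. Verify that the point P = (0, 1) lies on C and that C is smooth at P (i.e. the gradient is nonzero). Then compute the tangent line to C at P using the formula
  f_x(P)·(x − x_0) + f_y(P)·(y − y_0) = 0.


Tangent line at P: 5 - 5*y = 0.

Step 1: f(0, 1) = 0, so P lies on C.
Step 2: partial derivatives
  f_x(x, y) = -6*x**2 - 2*x + y**2 - 2*y + 1, f_y(x, y) = 2*x*y - 2*x - 3*y**2 - 4*y + 2.
  f_x(P) = 0, f_y(P) = -5 (gradient nonzero, so P is smooth).
Step 3: tangent line at P: 0·(x − 0) + -5·(y − 1) = 0.
Expanding: 5 - 5*y = 0.


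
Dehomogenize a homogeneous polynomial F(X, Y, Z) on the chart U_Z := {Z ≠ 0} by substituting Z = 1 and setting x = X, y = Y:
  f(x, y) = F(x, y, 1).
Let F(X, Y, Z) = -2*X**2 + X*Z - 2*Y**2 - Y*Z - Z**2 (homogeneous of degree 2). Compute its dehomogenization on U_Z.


f(x, y) = -2*x**2 + x - 2*y**2 - y - 1

On U_Z we set Z = 1. Each monomial c·X^i·Y^j·Z^k in F becomes c·x^i·y^j·1^k = c·x^i·y^j.
Substituting Z = 1: F(X, Y, 1) = -2*x**2 + x - 2*y**2 - y - 1.
Note: deg(f) ≤ deg(F) = 2; strict inequality happens when F is divisible by Z (lost terms).


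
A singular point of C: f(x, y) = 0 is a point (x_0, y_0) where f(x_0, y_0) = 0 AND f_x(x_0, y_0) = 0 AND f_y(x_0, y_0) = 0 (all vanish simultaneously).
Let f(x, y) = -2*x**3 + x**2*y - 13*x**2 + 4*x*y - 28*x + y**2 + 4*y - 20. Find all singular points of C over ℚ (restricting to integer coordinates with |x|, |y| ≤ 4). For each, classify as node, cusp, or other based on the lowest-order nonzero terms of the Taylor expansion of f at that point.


Singular points: {(-2, 0)}; classification: node.

Compute partial derivatives:
  f_x = -6*x**2 + 2*x*y - 26*x + 4*y - 28.
  f_y = x**2 + 4*x + 2*y + 4.
Scan x_0 ∈ {−4, ..., 4}. For each x_0, f_y(x_0, y) is a polynomial in y; find its integer roots y ∈ {−4, ..., 4}, then test f_x and f at those candidates.
  x = -4: f_y(-4, y) = 2*y + 4; vanishes at y ∈ {-2}. (-4, -2): f_x = -12 ≠ 0.
  x = -3: f_y(-3, y) = 2*y + 1; no integer root y with |y| ≤ 4.
  x = -2: f_y(-2, y) = 2*y; vanishes at y ∈ {0}. (-2, 0): f_x = 0, f = 0 — SINGULAR.
  x = -1: f_y(-1, y) = 2*y + 1; no integer root y with |y| ≤ 4.
  x = 0: f_y(0, y) = 2*y + 4; vanishes at y ∈ {-2}. (0, -2): f_x = -36 ≠ 0.
  x = 1: f_y(1, y) = 2*y + 9; no integer root y with |y| ≤ 4.
  x = 2: f_y(2, y) = 2*y + 16; no integer root y with |y| ≤ 4.
  x = 3: f_y(3, y) = 2*y + 25; no integer root y with |y| ≤ 4.
  x = 4: f_y(4, y) = 2*y + 36; no integer root y with |y| ≤ 4.
Only singular point on the grid: (-2, 0).
Classify: substitute x = -2 + u, y = 0 + v and expand: f = -2*u**3 + u**2*v - u**2 + v**2.
No constant or linear terms (consistent with a singular point). Quadratic part: -u**2 + v**2. Cubic part: -2*u**3 + u**2*v.
The quadratic part v**2 - u**2 = (v − u)(v + u) splits into two distinct linear factors, so there are two distinct tangent lines y − 0 = ±(x − -2) — this is a node (ordinary double point).
Classification: node.


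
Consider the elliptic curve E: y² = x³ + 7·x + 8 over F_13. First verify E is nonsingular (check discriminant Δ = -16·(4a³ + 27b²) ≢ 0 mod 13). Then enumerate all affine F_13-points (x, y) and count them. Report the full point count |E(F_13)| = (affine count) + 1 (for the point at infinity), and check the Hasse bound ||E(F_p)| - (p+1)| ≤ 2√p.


Affine points = {(1, 4), (1, 9), (2, 2), (2, 11), (3, 2), (3, 11), (4, 3), (4, 10), (5, 5), (5, 8), (7, 6), (7, 7), (8, 2), (8, 11), (10, 5), (10, 8), (11, 5), (11, 8), (12, 0)}; affine count = 19; |E(F_13)| = 20.

Discriminant check: Δ ∝ 4a³ + 27b² = 4·7³ + 27·8² = 4·343 + 27·64 ≡ 6 (mod 13). Nonzero ⇒ E is nonsingular.
For each x ∈ F_13, compute rhs = x³ + 7·x + 8 mod 13, then count y ∈ F_13 with y² ≡ rhs.
  x = 0: rhs = 8, matching y values: none (0 points).
  x = 1: rhs = 3, matching y values: 4, 9 (2 points).
  x = 2: rhs = 4, matching y values: 2, 11 (2 points).
  x = 3: rhs = 4, matching y values: 2, 11 (2 points).
  x = 4: rhs = 9, matching y values: 3, 10 (2 points).
  x = 5: rhs = 12, matching y values: 5, 8 (2 points).
  x = 6: rhs = 6, matching y values: none (0 points).
  x = 7: rhs = 10, matching y values: 6, 7 (2 points).
  x = 8: rhs = 4, matching y values: 2, 11 (2 points).
  x = 9: rhs = 7, matching y values: none (0 points).
  x = 10: rhs = 12, matching y values: 5, 8 (2 points).
  x = 11: rhs = 12, matching y values: 5, 8 (2 points).
  x = 12: rhs = 0, matching y values: 0 (1 points).
Total affine count: 19.
Full point count |E(F_13)| = 19 + 1 = 20.
Hasse bound: |20 − (13+1)| = |6| = 6 ≤ 2√13 ≈ 7.2111 ✓.


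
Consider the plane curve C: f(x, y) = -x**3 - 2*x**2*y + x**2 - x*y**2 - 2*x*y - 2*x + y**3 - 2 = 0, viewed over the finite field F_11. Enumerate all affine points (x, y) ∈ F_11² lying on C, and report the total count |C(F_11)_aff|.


Affine F_11-points: {(0, 7), (4, 3), (5, 1), (6, 3), (7, 3), (9, 2), (9, 9)}; count = 7.

For each of the 121 pairs (x, y) ∈ F_11², evaluate f(x, y) mod 11. Record the zeros.
  x = 0: [0↦9, 1↦10, 2↦6, 3↦3, 4↦7, 5↦2, 6↦5, 7↦0, 8↦4, 9↦1, 10↦8]  zeros at y ∈ {7}
  x = 1: [0↦7, 1↦3, 2↦3, 3↦2, 4↦6, 5↦10, 6↦9, 7↦9, 8↦5, 9↦3, 10↦9]  zeros at y ∈ ∅
  x = 2: [0↦1, 1↦10, 2↦10, 3↦7, 4↦7, 5↦5, 6↦7, 7↦8, 8↦3, 9↦9, 10↦10]  zeros at y ∈ ∅
  x = 3: [0↦7, 1↦3, 2↦10, 3↦1, 4↦4, 5↦3, 6↦4, 7↦2, 8↦3, 9↦2, 10↦5]  zeros at y ∈ ∅
  x = 4: [0↦8, 1↦9, 2↦8, 3↦0, 4↦2, 5↦9, 6↦5, 7↦7, 8↦10, 9↦9, 10↦10]  zeros at y ∈ {3}
  x = 5: [0↦9, 1↦0, 2↦9, 3↦9, 4↦6, 5↦6, 6↦4, 7↦6, 8↦7, 9↦2, 10↦8]  zeros at y ∈ {1}
  x = 6: [0↦4, 1↦3, 2↦7, 3↦0, 4↦10, 5↦10, 6↦6, 7↦4, 8↦10, 9↦8, 10↦4]  zeros at y ∈ {3}
  x = 7: [0↦9, 1↦1, 2↦7, 3↦0, 4↦8, 5↦4, 6↦5, 7↦6, 8↦2, 9↦10, 10↦3]  zeros at y ∈ {3}
  x = 8: [0↦7, 1↦10, 2↦3, 3↦3, 4↦5, 5↦4, 6↦6, 7↦6, 8↦10, 9↦2, 10↦10]  zeros at y ∈ ∅
  x = 9: [0↦3, 1↦2, 2↦0, 3↦3, 4↦6, 5↦4, 6↦3, 7↦9, 8↦6, 9↦0, 10↦8]  zeros at y ∈ {2, 9}
  x = 10: [0↦2, 1↦4, 2↦3, 3↦5, 4↦5, 5↦9, 6↦1, 7↦9, 8↦6, 9↦9, 10↦2]  zeros at y ∈ ∅
Collecting zeros: affine points = {(0, 7), (4, 3), (5, 1), (6, 3), (7, 3), (9, 2), (9, 9)}.
Total count |C(F_11)_aff| = 7.


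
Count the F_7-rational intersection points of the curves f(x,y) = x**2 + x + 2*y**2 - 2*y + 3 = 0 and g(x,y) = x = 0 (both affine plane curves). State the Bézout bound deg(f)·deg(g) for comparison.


Common zeros: {(0, 2), (0, 6)}; count = 2; Bézout bound = 2.

deg(f) = 2, deg(g) = 1, so Bézout bound = 2.
Scan x ∈ F_7. For each x, list the y ∈ F_7 with f(x, y) ≡ 0 and those with g(x, y) ≡ 0 (mod 7); the common zeros in that column are the intersection.
  x = 0: f ≡ 0 at y ∈ {2, 6}; g ≡ 0 at y ∈ {0, 1, 2, 3, 4, 5, 6}; common: {2, 6}.
  x = 1: f ≡ 0 at y ∈ ∅; g ≡ 0 at y ∈ ∅; common: ∅.
  x = 2: f ≡ 0 at y ∈ {3, 5}; g ≡ 0 at y ∈ ∅; common: ∅.
  x = 3: f ≡ 0 at y ∈ ∅; g ≡ 0 at y ∈ ∅; common: ∅.
  x = 4: f ≡ 0 at y ∈ {3, 5}; g ≡ 0 at y ∈ ∅; common: ∅.
  x = 5: f ≡ 0 at y ∈ ∅; g ≡ 0 at y ∈ ∅; common: ∅.
  x = 6: f ≡ 0 at y ∈ {2, 6}; g ≡ 0 at y ∈ ∅; common: ∅.
Collecting: common zeros = {(0, 2), (0, 6)}, so the count is 2.
Comparison with the Bézout bound: 2 ≤ 2 = deg(f)·deg(g), as expected for curves with no common component (the bound is attained).


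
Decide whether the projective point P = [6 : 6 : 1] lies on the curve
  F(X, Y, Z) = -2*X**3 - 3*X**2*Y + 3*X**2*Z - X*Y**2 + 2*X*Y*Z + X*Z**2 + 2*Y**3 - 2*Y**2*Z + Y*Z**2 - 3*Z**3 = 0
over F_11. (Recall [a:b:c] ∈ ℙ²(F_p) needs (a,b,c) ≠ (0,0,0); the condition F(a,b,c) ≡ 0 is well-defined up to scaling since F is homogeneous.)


F(6,6,1) ≡ 1 (mod 11); P is NOT on the curve.

Evaluate F(6, 6, 1) term-by-term (mod 11).
  -2*X**3 ↦ -2·216·1·1 = -432
  -3*X**2*Y ↦ -3·36·6·1 = -648
  3*X**2*Z ↦ 3·36·1·1 = 108
  -X*Y**2 ↦ -1·6·36·1 = -216
  2*X*Y*Z ↦ 2·6·6·1 = 72
  X*Z**2 ↦ 1·6·1·1 = 6
  2*Y**3 ↦ 2·1·216·1 = 432
  -2*Y**2*Z ↦ -2·1·36·1 = -72
  Y*Z**2 ↦ 1·1·6·1 = 6
  -3*Z**3 ↦ -3·1·1·1 = -3
Sum: F(6, 6, 1) = (-432) + (-648) + (108) + (-216) + (72) + (6) + (432) + (-72) + (6) + (-3) = -747.
Reducing mod 11: -747 ≡ 1 (mod 11).
Since F(a, b, c) ≡ 1 ≠ 0 (mod 11), P does NOT lie on the curve.
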